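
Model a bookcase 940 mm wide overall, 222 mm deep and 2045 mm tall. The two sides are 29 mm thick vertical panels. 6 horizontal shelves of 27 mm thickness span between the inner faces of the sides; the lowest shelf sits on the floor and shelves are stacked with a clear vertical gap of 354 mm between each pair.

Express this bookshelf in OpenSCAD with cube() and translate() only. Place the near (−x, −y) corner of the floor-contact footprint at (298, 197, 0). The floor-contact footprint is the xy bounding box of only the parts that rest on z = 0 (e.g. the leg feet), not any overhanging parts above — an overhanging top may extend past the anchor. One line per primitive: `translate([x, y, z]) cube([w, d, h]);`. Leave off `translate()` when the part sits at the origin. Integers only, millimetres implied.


translate([298, 197, 0]) cube([29, 222, 2045]);
translate([1209, 197, 0]) cube([29, 222, 2045]);
translate([327, 197, 0]) cube([882, 222, 27]);
translate([327, 197, 381]) cube([882, 222, 27]);
translate([327, 197, 762]) cube([882, 222, 27]);
translate([327, 197, 1143]) cube([882, 222, 27]);
translate([327, 197, 1524]) cube([882, 222, 27]);
translate([327, 197, 1905]) cube([882, 222, 27]);


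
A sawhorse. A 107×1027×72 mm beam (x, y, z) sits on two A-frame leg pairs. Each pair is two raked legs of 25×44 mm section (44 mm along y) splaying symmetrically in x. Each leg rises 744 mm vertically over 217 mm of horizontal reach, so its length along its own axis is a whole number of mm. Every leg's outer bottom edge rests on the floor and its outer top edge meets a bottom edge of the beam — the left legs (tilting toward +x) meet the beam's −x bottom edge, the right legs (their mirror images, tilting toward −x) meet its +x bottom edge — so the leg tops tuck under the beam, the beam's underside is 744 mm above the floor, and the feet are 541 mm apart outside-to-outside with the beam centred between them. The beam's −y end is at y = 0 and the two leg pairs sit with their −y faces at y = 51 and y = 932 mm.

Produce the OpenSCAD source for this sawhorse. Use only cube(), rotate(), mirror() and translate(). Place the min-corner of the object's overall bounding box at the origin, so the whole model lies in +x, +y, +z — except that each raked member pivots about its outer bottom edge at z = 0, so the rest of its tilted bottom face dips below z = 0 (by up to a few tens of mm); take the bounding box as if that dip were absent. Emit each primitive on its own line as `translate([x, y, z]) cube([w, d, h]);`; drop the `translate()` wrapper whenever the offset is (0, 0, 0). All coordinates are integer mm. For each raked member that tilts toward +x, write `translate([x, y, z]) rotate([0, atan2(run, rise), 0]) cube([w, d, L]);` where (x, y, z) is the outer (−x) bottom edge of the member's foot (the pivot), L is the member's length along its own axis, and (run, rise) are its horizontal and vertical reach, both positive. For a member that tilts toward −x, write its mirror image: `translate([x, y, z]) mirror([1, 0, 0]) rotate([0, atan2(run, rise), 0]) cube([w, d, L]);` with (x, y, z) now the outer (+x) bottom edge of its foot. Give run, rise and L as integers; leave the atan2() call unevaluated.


translate([217, 0, 744]) cube([107, 1027, 72]);
translate([0, 51, 0]) rotate([0, atan2(217, 744), 0]) cube([25, 44, 775]);
translate([541, 51, 0]) mirror([1, 0, 0]) rotate([0, atan2(217, 744), 0]) cube([25, 44, 775]);
translate([0, 932, 0]) rotate([0, atan2(217, 744), 0]) cube([25, 44, 775]);
translate([541, 932, 0]) mirror([1, 0, 0]) rotate([0, atan2(217, 744), 0]) cube([25, 44, 775]);


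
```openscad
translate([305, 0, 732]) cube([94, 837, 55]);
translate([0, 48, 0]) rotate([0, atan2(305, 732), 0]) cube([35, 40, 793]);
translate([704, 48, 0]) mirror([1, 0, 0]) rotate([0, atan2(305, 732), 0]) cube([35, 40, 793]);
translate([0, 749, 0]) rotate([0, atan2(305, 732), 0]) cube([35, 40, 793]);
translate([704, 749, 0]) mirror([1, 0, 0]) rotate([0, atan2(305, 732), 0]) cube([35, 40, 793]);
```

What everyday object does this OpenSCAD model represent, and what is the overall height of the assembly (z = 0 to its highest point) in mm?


A sawhorse. The overall height is 787 mm.

A beam across two mirrored pairs of raked legs — a sawhorse. The beam's underside is at z = 732 (matching the legs' vertical rise in atan2(305, 732)) and the beam is 55 mm tall, so its top is at 732 + 55 = 787 mm. The raked legs top out at the beam's underside, so that is the highest point.


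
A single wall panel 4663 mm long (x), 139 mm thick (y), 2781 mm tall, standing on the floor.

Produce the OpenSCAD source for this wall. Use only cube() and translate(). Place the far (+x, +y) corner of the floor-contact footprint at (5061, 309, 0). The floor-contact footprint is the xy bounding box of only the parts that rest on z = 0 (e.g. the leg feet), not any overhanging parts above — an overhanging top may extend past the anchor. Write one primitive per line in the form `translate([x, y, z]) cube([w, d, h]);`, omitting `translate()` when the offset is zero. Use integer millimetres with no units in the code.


translate([398, 170, 0]) cube([4663, 139, 2781]);


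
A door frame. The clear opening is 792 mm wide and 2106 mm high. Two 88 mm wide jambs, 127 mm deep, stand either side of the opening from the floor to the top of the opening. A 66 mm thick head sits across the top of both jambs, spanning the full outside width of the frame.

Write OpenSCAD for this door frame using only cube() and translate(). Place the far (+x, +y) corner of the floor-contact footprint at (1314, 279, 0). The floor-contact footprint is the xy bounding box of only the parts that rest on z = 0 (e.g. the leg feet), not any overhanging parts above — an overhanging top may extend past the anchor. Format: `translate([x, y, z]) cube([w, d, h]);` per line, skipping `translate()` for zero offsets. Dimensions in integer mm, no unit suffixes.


translate([346, 152, 0]) cube([88, 127, 2106]);
translate([1226, 152, 0]) cube([88, 127, 2106]);
translate([346, 152, 2106]) cube([968, 127, 66]);


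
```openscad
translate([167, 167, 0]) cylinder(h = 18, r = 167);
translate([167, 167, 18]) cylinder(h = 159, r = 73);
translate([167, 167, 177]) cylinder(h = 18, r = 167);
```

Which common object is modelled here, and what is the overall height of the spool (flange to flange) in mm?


A spool. The overall height is 195 mm.

Three coaxial cylinders, large–small–large — a spool. Two 18 mm flanges and a 159 mm core give 18 + 159 + 18 = 195 mm.


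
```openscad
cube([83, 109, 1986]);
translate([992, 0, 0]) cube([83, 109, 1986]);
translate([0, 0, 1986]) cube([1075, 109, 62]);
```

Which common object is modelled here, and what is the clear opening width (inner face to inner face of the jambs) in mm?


A door frame. The clear opening width is 909 mm.

Two 1986 mm tall posts with a header on top — a door frame. The left jamb is 83 mm wide at x = 0; the right jamb starts at x = 992. The clear opening is 992 − 83 = 909 mm.


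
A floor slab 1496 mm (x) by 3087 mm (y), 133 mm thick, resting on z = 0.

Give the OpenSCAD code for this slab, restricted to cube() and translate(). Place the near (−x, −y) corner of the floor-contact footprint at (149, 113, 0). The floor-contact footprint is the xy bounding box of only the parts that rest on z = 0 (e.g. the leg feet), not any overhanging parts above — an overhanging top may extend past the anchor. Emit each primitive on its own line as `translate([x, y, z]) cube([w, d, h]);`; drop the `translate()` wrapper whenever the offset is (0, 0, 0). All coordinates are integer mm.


translate([149, 113, 0]) cube([1496, 3087, 133]);


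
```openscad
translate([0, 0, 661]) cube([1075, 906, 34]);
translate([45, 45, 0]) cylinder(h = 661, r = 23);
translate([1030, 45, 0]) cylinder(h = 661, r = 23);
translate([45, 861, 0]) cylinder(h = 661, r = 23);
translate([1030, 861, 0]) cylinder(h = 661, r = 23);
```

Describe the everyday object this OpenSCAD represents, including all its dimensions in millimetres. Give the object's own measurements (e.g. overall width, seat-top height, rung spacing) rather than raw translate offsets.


A table: top 1075 mm (x) × 906 mm (y), 34 mm thick, upper face at z = 695 mm, on four round legs of 46 mm diameter, each leg's bounding box inset 22 mm from the nearest pair of top edges from z = 0 to the bottom of the top.


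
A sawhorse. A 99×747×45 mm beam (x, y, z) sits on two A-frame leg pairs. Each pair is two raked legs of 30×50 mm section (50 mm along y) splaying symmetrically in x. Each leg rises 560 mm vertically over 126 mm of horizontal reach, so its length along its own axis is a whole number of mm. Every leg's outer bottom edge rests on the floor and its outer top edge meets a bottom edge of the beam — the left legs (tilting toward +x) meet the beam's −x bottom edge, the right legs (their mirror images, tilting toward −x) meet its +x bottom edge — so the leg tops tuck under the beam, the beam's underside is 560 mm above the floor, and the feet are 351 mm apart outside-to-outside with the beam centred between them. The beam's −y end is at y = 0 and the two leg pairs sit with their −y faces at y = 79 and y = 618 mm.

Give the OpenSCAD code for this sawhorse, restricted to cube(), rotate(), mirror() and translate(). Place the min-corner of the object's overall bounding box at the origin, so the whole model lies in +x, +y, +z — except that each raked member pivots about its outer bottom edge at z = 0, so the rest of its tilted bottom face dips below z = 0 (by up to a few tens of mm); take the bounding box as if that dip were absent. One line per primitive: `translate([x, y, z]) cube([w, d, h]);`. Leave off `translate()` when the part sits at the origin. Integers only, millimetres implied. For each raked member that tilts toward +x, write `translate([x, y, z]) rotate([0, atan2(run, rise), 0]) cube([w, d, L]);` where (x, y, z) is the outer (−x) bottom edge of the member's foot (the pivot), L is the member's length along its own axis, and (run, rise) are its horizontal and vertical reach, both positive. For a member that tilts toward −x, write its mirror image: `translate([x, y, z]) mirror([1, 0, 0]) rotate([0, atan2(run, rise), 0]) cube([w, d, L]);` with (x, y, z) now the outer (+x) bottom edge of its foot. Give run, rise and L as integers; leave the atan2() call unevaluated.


translate([126, 0, 560]) cube([99, 747, 45]);
translate([0, 79, 0]) rotate([0, atan2(126, 560), 0]) cube([30, 50, 574]);
translate([351, 79, 0]) mirror([1, 0, 0]) rotate([0, atan2(126, 560), 0]) cube([30, 50, 574]);
translate([0, 618, 0]) rotate([0, atan2(126, 560), 0]) cube([30, 50, 574]);
translate([351, 618, 0]) mirror([1, 0, 0]) rotate([0, atan2(126, 560), 0]) cube([30, 50, 574]);


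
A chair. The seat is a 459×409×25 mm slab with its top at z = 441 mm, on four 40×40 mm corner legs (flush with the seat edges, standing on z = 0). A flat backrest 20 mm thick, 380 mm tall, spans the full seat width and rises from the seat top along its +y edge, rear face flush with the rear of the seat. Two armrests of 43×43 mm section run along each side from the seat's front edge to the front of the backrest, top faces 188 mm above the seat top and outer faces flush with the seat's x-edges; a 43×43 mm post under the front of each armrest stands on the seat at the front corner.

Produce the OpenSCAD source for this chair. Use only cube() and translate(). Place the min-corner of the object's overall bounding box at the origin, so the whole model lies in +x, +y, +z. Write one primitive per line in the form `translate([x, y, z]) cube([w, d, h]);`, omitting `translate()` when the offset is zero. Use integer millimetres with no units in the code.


// leg_h = 441 - 25 = 416
// arm post h = 188 - 43 = 145
translate([0, 0, 416]) cube([459, 409, 25]);
cube([40, 40, 416]);
translate([419, 0, 0]) cube([40, 40, 416]);
translate([0, 369, 0]) cube([40, 40, 416]);
translate([419, 369, 0]) cube([40, 40, 416]);
translate([0, 389, 441]) cube([459, 20, 380]);
translate([0, 0, 586]) cube([43, 389, 43]);
translate([416, 0, 586]) cube([43, 389, 43]);
translate([0, 0, 441]) cube([43, 43, 145]);
translate([416, 0, 441]) cube([43, 43, 145]);


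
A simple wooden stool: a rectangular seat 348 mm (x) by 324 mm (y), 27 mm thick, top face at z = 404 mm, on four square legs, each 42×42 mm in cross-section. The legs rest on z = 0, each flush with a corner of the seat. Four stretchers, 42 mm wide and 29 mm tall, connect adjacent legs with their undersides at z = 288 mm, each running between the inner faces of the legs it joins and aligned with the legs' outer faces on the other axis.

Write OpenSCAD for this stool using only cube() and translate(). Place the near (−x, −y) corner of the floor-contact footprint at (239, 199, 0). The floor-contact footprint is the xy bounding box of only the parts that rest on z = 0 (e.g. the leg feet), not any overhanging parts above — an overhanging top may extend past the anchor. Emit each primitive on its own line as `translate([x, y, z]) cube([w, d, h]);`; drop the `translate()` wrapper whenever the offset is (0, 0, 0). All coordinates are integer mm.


translate([239, 199, 377]) cube([348, 324, 27]);
translate([239, 199, 0]) cube([42, 42, 377]);
translate([545, 199, 0]) cube([42, 42, 377]);
translate([239, 481, 0]) cube([42, 42, 377]);
translate([545, 481, 0]) cube([42, 42, 377]);
translate([281, 199, 288]) cube([264, 42, 29]);
translate([281, 481, 288]) cube([264, 42, 29]);
translate([239, 241, 288]) cube([42, 240, 29]);
translate([545, 241, 288]) cube([42, 240, 29]);


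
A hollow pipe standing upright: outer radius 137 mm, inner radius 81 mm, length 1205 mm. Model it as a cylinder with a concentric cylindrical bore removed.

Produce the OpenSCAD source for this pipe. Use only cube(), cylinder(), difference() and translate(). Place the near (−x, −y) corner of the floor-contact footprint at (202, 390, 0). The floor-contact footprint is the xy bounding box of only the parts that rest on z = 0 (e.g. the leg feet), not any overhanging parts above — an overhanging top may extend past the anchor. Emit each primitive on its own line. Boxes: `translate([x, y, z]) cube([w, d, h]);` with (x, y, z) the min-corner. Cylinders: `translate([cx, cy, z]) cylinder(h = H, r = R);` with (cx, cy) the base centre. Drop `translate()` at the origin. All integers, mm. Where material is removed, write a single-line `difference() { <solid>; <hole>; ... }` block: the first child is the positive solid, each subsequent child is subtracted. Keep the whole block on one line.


difference() { translate([339, 527, 0]) cylinder(h = 1205, r = 137); translate([339, 527, 0]) cylinder(h = 1205, r = 81); }


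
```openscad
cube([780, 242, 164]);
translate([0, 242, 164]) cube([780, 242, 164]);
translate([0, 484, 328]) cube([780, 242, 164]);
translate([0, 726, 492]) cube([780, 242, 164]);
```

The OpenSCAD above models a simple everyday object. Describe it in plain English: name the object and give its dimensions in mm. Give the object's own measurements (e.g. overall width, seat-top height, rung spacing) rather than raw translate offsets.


A straight staircase of 4 solid steps. Each step is 780 mm wide (x), 242 mm deep (y, the going) and 164 mm tall (the rise). The first step rests on the floor; each subsequent step sits one going further in +y and one rise higher in +z, directly behind and above the previous step with no overlap.


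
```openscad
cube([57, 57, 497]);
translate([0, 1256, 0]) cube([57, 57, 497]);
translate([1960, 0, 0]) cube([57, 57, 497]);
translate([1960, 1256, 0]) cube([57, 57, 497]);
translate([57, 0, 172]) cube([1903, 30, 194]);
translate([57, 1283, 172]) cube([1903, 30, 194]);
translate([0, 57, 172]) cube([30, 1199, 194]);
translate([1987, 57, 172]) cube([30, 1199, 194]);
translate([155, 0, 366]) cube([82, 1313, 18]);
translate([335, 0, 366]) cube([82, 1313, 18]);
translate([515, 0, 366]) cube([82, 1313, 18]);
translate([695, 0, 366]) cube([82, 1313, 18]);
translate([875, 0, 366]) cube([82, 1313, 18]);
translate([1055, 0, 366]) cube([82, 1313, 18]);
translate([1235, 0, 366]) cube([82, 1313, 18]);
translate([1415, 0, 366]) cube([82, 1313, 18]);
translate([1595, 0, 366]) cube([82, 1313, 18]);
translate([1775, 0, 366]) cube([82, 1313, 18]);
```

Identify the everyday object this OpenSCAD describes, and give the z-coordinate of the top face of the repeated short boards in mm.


A bed frame. The slat-top height is 384 mm.

Four posts, four rails, and a row of slats — a bed frame. Slats sit on the rails at z = 172 + 194 = 366; with slat thickness 18, the top is 384 mm.


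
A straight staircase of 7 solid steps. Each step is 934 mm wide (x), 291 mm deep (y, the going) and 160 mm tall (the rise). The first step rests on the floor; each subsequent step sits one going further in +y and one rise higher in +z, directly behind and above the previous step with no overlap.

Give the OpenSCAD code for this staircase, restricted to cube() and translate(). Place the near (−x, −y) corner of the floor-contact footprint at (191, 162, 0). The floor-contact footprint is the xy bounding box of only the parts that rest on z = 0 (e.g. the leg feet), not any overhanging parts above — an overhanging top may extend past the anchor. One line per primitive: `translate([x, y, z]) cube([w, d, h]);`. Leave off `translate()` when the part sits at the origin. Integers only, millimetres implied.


translate([191, 162, 0]) cube([934, 291, 160]);
translate([191, 453, 160]) cube([934, 291, 160]);
translate([191, 744, 320]) cube([934, 291, 160]);
translate([191, 1035, 480]) cube([934, 291, 160]);
translate([191, 1326, 640]) cube([934, 291, 160]);
translate([191, 1617, 800]) cube([934, 291, 160]);
translate([191, 1908, 960]) cube([934, 291, 160]);


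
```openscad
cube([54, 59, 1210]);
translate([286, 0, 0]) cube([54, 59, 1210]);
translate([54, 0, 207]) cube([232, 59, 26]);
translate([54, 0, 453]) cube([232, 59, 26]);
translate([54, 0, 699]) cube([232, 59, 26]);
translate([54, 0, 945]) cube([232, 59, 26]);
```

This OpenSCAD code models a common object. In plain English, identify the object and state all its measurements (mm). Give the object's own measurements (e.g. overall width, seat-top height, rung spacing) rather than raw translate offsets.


A straight ladder. Two 54×59 mm vertical rails, 1210 mm tall, stand 340 mm apart (outside-to-outside) with their front faces coplanar on the −y side. 4 rungs, each 59 mm deep and 26 mm tall, span between the inner faces of the rails, front faces flush with the rails. The lowest rung's underside is at z = 207 mm and rungs are spaced 246 mm apart (underside to underside).


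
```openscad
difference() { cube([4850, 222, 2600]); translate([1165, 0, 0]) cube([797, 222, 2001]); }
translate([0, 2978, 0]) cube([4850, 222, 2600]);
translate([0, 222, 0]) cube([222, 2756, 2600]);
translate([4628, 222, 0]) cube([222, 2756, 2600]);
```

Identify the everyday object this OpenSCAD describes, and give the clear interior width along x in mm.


A single room. The interior width is 4406 mm.

Four walls enclosing a rectangle with a door in the front wall — a room. Outside width 4850 minus two 222 mm walls gives 4406 mm.


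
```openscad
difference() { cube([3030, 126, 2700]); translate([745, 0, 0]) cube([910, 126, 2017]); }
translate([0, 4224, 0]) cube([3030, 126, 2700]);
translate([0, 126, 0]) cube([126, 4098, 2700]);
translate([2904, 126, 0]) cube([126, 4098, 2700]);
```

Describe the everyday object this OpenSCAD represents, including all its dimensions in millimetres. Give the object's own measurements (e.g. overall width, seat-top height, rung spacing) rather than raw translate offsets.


A single room: four walls, each 2700 mm tall and 126 mm thick, enclosing an outside footprint 3030×4350 mm (x × y), no floor or roof. The front and back walls (−y and +y sides) run the full x-width; the side walls fit between their inner faces. A door opening 910 mm wide and 2017 mm tall is cut through the front wall from the floor up, its −x edge 745 mm from the wall's −x end.


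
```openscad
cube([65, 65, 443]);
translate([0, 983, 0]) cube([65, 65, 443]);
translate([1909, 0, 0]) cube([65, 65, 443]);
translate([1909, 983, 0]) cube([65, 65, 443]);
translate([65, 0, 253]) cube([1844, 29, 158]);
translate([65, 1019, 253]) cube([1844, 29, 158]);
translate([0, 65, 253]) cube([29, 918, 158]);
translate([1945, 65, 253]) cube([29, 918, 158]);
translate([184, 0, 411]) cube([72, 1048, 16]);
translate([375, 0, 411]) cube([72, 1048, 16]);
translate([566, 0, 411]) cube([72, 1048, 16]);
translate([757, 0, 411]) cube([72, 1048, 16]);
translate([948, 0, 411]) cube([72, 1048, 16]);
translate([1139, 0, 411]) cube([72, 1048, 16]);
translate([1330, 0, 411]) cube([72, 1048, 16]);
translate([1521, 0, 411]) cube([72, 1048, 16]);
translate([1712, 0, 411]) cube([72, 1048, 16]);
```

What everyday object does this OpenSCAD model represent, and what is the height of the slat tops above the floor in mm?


A bed frame. The slat-top height is 427 mm.

Four posts, four rails, and a row of slats — a bed frame. Slats sit on the rails at z = 253 + 158 = 411; with slat thickness 16, the top is 427 mm.


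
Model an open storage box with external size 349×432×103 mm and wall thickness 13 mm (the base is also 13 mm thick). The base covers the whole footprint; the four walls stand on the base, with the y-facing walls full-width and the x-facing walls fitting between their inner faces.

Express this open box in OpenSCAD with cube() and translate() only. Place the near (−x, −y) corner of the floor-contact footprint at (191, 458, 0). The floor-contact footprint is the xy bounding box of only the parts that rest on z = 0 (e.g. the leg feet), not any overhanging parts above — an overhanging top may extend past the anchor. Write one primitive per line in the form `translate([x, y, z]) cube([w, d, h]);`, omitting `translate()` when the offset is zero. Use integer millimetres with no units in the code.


translate([191, 458, 0]) cube([349, 432, 13]);
translate([191, 458, 13]) cube([349, 13, 90]);
translate([191, 877, 13]) cube([349, 13, 90]);
translate([191, 471, 13]) cube([13, 406, 90]);
translate([527, 471, 13]) cube([13, 406, 90]);


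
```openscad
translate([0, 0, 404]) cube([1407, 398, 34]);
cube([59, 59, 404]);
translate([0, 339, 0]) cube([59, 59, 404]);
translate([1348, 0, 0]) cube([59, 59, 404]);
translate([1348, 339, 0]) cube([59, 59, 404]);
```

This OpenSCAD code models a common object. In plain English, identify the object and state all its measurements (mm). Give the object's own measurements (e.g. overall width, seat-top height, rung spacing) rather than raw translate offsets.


A long wooden bench with a 1407 mm (x) × 398 mm (y) seat, 34 mm thick, its top surface 438 mm above the floor. Four 59 mm square legs at the seat corners, flush with the edges, run from z = 0 to the seat underside.


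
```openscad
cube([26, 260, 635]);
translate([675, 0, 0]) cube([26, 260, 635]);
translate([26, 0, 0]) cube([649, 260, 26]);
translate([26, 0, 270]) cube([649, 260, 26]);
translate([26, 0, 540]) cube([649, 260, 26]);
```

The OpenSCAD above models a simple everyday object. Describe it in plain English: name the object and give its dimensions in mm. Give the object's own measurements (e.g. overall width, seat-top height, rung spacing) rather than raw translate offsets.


An open bookshelf. Two side panels, each 26 mm thick, 260 mm deep and 635 mm tall, stand 701 mm apart (outside-to-outside). Between them sit 3 shelves, each 26 mm thick and 260 mm deep, spanning the full gap between the sides. The bottom shelf rests on the floor (its underside at z = 0) and the clear gap between one shelf's top and the next shelf's underside is 244 mm.


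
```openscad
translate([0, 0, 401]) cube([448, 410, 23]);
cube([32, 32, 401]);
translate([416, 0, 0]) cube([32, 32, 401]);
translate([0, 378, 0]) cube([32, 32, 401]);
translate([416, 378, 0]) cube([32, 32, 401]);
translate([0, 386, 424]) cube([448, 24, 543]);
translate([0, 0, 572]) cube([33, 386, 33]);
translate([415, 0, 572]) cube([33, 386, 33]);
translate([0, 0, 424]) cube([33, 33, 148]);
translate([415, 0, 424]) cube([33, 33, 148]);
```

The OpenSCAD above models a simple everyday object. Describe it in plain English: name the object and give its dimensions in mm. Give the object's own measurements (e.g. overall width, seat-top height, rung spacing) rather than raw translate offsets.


A chair. The seat is a 448×410×23 mm slab with its top at z = 424 mm, on four 32×32 mm corner legs (flush with the seat edges, standing on z = 0). A flat backrest 24 mm thick, 543 mm tall, spans the full seat width and rises from the seat top along its +y edge, rear face flush with the rear of the seat. Two armrests of 33×33 mm section run along each side from the seat's front edge to the front of the backrest, top faces 181 mm above the seat top and outer faces flush with the seat's x-edges; a 33×33 mm post under the front of each armrest stands on the seat at the front corner.


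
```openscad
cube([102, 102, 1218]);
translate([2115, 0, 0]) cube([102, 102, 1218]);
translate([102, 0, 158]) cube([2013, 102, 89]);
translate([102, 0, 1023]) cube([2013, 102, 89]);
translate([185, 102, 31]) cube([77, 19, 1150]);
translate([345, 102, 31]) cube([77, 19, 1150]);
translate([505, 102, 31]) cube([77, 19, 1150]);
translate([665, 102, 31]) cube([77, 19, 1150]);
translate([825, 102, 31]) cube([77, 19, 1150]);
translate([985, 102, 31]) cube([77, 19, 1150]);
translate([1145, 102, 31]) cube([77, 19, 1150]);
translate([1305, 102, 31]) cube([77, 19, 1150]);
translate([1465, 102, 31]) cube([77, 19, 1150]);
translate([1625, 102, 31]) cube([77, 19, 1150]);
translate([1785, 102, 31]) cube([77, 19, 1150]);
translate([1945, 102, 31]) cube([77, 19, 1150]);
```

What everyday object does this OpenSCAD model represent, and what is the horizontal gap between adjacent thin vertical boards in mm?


A fence section. The picket gap is 83 mm.

Two posts, two rails, 12 pickets — a fence section. Span 2013 mm holds 12 pickets of 77 mm with 13 equal gaps: ⌊(2013 − 12·77) / 13⌋ = 83 mm.


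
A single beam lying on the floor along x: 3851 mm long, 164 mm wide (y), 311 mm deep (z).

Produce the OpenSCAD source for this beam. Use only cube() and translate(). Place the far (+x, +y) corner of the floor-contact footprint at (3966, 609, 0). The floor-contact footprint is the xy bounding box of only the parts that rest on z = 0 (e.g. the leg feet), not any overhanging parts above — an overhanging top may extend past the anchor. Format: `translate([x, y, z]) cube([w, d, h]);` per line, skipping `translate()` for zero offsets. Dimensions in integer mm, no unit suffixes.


translate([115, 445, 0]) cube([3851, 164, 311]);


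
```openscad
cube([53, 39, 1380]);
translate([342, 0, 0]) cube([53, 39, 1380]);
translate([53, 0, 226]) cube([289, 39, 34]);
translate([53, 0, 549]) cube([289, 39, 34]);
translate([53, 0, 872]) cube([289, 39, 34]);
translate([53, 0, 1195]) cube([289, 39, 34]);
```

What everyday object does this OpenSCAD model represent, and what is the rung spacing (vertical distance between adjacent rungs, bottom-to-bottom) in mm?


A ladder. The rung spacing is 323 mm.

Two tall 53×39 posts with 4 short bars between them — a ladder. Adjacent rungs sit at z = 226 and z = 549, so the spacing is 549 − 226 = 323 mm.


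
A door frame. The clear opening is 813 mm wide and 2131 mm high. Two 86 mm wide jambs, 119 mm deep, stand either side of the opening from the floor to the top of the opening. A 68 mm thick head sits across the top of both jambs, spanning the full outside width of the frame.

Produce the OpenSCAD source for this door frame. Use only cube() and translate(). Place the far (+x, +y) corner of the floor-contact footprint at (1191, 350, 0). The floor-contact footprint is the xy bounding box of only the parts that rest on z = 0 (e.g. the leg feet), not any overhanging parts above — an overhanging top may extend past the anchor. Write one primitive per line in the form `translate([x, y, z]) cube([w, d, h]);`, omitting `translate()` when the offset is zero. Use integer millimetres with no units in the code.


translate([206, 231, 0]) cube([86, 119, 2131]);
translate([1105, 231, 0]) cube([86, 119, 2131]);
translate([206, 231, 2131]) cube([985, 119, 68]);


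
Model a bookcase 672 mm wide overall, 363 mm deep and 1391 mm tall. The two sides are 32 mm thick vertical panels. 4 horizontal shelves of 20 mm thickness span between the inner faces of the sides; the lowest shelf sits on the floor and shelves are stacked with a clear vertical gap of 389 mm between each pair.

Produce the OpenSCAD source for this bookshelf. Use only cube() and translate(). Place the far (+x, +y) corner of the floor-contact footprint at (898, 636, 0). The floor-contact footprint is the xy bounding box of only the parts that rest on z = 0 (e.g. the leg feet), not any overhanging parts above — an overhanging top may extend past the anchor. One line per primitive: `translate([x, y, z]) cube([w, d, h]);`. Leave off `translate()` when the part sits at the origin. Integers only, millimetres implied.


translate([226, 273, 0]) cube([32, 363, 1391]);
translate([866, 273, 0]) cube([32, 363, 1391]);
translate([258, 273, 0]) cube([608, 363, 20]);
translate([258, 273, 409]) cube([608, 363, 20]);
translate([258, 273, 818]) cube([608, 363, 20]);
translate([258, 273, 1227]) cube([608, 363, 20]);


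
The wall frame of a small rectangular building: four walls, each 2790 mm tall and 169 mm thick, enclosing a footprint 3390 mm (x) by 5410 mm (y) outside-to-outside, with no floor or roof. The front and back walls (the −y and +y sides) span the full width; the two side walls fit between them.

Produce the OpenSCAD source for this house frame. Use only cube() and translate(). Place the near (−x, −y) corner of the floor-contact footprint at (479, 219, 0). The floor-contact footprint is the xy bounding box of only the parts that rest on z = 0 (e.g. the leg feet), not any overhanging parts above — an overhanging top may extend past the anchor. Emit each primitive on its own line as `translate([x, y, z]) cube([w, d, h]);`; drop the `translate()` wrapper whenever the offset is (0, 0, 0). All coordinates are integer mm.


translate([479, 219, 0]) cube([3390, 169, 2790]);
translate([479, 5460, 0]) cube([3390, 169, 2790]);
translate([479, 388, 0]) cube([169, 5072, 2790]);
translate([3700, 388, 0]) cube([169, 5072, 2790]);


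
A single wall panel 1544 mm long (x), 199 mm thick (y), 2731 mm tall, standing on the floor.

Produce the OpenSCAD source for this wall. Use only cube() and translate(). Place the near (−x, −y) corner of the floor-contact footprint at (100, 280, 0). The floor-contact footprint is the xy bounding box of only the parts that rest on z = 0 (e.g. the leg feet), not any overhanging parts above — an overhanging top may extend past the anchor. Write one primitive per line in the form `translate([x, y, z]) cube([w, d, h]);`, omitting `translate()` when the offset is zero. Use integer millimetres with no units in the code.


translate([100, 280, 0]) cube([1544, 199, 2731]);


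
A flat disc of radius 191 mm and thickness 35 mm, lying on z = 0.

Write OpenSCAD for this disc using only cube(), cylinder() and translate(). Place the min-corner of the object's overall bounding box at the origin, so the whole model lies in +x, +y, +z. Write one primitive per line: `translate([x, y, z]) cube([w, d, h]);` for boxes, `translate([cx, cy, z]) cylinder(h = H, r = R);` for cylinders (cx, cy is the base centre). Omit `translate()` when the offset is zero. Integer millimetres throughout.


translate([191, 191, 0]) cylinder(h = 35, r = 191);


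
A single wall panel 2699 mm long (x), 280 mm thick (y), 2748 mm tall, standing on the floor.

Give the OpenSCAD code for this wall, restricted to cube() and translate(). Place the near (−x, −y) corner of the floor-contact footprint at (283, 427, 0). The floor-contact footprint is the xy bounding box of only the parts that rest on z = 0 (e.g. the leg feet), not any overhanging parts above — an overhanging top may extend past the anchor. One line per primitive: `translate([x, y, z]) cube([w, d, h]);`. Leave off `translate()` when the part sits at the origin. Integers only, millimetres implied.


translate([283, 427, 0]) cube([2699, 280, 2748]);


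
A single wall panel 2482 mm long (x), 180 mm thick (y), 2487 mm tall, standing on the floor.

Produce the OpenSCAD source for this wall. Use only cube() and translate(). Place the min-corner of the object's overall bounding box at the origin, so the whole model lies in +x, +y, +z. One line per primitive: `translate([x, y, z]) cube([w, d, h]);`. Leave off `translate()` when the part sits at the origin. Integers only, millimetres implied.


cube([2482, 180, 2487]);


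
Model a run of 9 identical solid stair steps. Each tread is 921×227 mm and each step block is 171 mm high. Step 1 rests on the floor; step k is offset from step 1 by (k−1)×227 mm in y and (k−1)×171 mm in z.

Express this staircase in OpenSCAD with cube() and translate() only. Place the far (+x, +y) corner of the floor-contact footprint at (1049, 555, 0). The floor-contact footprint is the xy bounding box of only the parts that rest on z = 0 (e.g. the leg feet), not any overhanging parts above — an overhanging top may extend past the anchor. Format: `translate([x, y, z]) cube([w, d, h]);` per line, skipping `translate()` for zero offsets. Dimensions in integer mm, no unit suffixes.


translate([128, 328, 0]) cube([921, 227, 171]);
translate([128, 555, 171]) cube([921, 227, 171]);
translate([128, 782, 342]) cube([921, 227, 171]);
translate([128, 1009, 513]) cube([921, 227, 171]);
translate([128, 1236, 684]) cube([921, 227, 171]);
translate([128, 1463, 855]) cube([921, 227, 171]);
translate([128, 1690, 1026]) cube([921, 227, 171]);
translate([128, 1917, 1197]) cube([921, 227, 171]);
translate([128, 2144, 1368]) cube([921, 227, 171]);


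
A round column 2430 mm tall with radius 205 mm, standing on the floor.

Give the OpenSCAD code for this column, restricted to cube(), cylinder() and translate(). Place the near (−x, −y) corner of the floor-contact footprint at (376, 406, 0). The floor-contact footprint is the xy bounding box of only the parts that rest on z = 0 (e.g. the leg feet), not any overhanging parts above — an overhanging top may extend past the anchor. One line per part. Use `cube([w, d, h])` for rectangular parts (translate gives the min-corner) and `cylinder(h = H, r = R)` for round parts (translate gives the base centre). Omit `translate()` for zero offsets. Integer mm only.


translate([581, 611, 0]) cylinder(h = 2430, r = 205);


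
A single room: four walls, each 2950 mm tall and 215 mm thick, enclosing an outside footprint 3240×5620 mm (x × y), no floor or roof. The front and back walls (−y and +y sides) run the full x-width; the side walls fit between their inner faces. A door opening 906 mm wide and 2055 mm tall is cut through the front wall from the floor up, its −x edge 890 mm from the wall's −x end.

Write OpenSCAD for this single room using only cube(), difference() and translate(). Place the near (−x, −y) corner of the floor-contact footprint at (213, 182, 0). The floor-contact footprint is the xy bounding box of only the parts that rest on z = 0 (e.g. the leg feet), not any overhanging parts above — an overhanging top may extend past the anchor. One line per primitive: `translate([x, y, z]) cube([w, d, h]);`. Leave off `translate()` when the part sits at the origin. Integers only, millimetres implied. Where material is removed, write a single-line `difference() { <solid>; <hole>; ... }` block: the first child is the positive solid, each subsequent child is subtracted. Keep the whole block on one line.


difference() { translate([213, 182, 0]) cube([3240, 215, 2950]); translate([1103, 182, 0]) cube([906, 215, 2055]); }
translate([213, 5587, 0]) cube([3240, 215, 2950]);
translate([213, 397, 0]) cube([215, 5190, 2950]);
translate([3238, 397, 0]) cube([215, 5190, 2950]);


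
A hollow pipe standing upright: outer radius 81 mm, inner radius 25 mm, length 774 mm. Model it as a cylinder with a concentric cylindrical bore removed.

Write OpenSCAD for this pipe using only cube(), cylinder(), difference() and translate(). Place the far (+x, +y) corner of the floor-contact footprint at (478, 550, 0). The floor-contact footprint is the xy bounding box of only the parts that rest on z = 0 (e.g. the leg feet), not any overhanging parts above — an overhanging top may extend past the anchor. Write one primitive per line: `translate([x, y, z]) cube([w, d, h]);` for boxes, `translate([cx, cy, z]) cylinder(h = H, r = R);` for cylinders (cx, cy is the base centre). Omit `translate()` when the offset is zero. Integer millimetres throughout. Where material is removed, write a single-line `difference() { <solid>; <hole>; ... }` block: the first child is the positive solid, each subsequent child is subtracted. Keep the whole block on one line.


difference() { translate([397, 469, 0]) cylinder(h = 774, r = 81); translate([397, 469, 0]) cylinder(h = 774, r = 25); }


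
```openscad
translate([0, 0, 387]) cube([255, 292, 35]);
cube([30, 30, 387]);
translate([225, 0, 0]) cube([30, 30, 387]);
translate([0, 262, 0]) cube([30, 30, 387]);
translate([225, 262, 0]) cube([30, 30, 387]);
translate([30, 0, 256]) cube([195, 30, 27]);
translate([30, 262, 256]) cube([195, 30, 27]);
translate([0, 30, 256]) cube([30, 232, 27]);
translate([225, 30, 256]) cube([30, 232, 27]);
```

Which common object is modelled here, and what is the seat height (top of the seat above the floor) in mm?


A stool. The seat height is 422 mm.

A 255×292×35 slab at z = 387 on four corner posts — a stool. The seat top is 387 + 35 = 422 mm.


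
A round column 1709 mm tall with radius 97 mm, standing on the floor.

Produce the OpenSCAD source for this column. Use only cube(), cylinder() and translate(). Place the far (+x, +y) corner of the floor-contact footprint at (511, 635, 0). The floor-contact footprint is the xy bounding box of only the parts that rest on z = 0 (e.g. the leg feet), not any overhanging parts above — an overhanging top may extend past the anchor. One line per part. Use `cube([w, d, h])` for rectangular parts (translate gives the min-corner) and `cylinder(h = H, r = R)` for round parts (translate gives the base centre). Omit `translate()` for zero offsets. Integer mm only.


translate([414, 538, 0]) cylinder(h = 1709, r = 97);


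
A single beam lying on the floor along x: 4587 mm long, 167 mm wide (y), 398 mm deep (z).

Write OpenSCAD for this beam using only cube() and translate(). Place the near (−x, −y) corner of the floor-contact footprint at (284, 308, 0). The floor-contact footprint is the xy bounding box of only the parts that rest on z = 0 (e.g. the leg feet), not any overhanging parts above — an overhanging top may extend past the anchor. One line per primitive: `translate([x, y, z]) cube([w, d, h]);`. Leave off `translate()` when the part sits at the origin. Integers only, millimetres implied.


translate([284, 308, 0]) cube([4587, 167, 398]);


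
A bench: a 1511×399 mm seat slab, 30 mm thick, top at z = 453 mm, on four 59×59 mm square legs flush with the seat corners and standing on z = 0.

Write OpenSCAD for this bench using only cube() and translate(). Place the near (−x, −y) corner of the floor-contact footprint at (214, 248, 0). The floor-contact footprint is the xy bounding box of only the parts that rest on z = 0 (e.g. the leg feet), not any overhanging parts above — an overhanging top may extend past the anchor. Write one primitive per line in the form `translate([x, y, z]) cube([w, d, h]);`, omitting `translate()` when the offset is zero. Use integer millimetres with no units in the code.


translate([214, 248, 423]) cube([1511, 399, 30]);
translate([214, 248, 0]) cube([59, 59, 423]);
translate([214, 588, 0]) cube([59, 59, 423]);
translate([1666, 248, 0]) cube([59, 59, 423]);
translate([1666, 588, 0]) cube([59, 59, 423]);


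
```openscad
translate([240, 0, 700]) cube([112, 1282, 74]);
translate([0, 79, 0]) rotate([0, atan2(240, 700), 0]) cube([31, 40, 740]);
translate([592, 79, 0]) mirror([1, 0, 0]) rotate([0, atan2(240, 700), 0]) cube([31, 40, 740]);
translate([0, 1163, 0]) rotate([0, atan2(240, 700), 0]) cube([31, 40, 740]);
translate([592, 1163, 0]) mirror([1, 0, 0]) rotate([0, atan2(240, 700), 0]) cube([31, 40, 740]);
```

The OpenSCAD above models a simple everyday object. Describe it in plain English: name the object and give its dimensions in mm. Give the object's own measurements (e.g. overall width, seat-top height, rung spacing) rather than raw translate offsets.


A sawhorse. A 112×1282×74 mm beam (x, y, z) sits on two A-frame leg pairs. Each pair is two raked legs of 31×40 mm section (40 mm along y) splaying symmetrically in x. Each leg rises 700 mm vertically over 240 mm of horizontal reach and is 740 mm long along its own axis. Every leg's outer bottom edge rests on the floor and its outer top edge meets a bottom edge of the beam — the left legs (tilting toward +x) meet the beam's −x bottom edge, the right legs (their mirror images, tilting toward −x) meet its +x bottom edge — so the leg tops tuck under the beam, the beam's underside is 700 mm above the floor, and the feet are 592 mm apart outside-to-outside with the beam centred between them. The two leg pairs are set in 79 mm from either end of the beam.
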